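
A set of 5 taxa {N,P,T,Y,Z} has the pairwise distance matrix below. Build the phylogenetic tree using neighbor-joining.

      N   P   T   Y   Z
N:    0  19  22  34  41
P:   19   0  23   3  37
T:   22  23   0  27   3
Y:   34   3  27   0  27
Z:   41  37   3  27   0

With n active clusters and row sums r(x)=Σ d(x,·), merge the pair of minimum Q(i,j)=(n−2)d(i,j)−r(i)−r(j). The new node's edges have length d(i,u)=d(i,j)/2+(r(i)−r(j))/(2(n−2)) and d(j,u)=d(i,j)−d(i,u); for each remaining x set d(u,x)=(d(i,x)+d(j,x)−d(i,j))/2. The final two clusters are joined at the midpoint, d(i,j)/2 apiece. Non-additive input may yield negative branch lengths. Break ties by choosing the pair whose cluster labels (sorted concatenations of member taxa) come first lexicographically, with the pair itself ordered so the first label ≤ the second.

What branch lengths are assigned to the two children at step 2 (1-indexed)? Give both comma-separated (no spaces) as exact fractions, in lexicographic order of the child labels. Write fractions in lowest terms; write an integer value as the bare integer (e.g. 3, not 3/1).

iteration 1: select T,Z (d=3, Q=-174); attach at lengths (-4, 7); label the merged cluster TZ
  updated: d(N,TZ)=30, d(P,TZ)=57/2, d(TZ,Y)=51/2
iteration 2: select N,TZ (d=30, Q=-107); attach at lengths (59/4, 61/4); label the merged cluster NTZ
  updated: d(NTZ,P)=35/4, d(NTZ,Y)=59/4
iteration 3: select NTZ,P (d=35/4, Q=-53/2); attach at lengths (41/4, -3/2); label the merged cluster NPTZ
  updated: d(NPTZ,Y)=9/2
iteration 4: select NPTZ,Y (d=9/2); attach at lengths (9/4, 9/4); label the merged cluster NPTYZ
final tree: (((N:59/4,(T:-4,Z:7):61/4):41/4,P:-3/2):9/4,Y:9/4)
total length: 185/4

59/4,61/4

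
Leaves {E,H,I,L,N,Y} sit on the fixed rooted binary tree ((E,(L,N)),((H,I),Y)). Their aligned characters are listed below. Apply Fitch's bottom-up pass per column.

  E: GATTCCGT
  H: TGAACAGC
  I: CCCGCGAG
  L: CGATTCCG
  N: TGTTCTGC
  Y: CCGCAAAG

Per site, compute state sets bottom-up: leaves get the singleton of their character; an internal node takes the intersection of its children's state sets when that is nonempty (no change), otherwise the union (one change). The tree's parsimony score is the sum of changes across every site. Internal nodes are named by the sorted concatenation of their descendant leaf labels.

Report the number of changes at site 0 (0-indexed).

3

LN@0: {C} ∪ {T} = {C,T} (union, +1)
ELN@0: {G} ∪ {C,T} = {C,G,T} (union, +1)
HI@0: {T} ∪ {C} = {C,T} (union, +1)
HIY@0: {C,T} ∩ {C} = {C} (intersection, +0)
EHILNY@0: {C,G,T} ∩ {C} = {C} (intersection, +0)
LN@1: {G} ∩ {G} = {G} (intersection, +0)
ELN@1: {A} ∪ {G} = {A,G} (union, +1)
HI@1: {G} ∪ {C} = {C,G} (union, +1)
HIY@1: {C,G} ∩ {C} = {C} (intersection, +0)
EHILNY@1: {A,G} ∪ {C} = {A,C,G} (union, +1)
LN@2: {A} ∪ {T} = {A,T} (union, +1)
ELN@2: {T} ∩ {A,T} = {T} (intersection, +0)
HI@2: {A} ∪ {C} = {A,C} (union, +1)
HIY@2: {A,C} ∪ {G} = {A,C,G} (union, +1)
EHILNY@2: {T} ∪ {A,C,G} = {A,C,G,T} (union, +1)
LN@3: {T} ∩ {T} = {T} (intersection, +0)
ELN@3: {T} ∩ {T} = {T} (intersection, +0)
HI@3: {A} ∪ {G} = {A,G} (union, +1)
HIY@3: {A,G} ∪ {C} = {A,C,G} (union, +1)
EHILNY@3: {T} ∪ {A,C,G} = {A,C,G,T} (union, +1)
LN@4: {T} ∪ {C} = {C,T} (union, +1)
ELN@4: {C} ∩ {C,T} = {C} (intersection, +0)
HI@4: {C} ∩ {C} = {C} (intersection, +0)
HIY@4: {C} ∪ {A} = {A,C} (union, +1)
EHILNY@4: {C} ∩ {A,C} = {C} (intersection, +0)
LN@5: {C} ∪ {T} = {C,T} (union, +1)
ELN@5: {C} ∩ {C,T} = {C} (intersection, +0)
HI@5: {A} ∪ {G} = {A,G} (union, +1)
HIY@5: {A,G} ∩ {A} = {A} (intersection, +0)
EHILNY@5: {C} ∪ {A} = {A,C} (union, +1)
LN@6: {C} ∪ {G} = {C,G} (union, +1)
ELN@6: {G} ∩ {C,G} = {G} (intersection, +0)
HI@6: {G} ∪ {A} = {A,G} (union, +1)
HIY@6: {A,G} ∩ {A} = {A} (intersection, +0)
EHILNY@6: {G} ∪ {A} = {A,G} (union, +1)
LN@7: {G} ∪ {C} = {C,G} (union, +1)
ELN@7: {T} ∪ {C,G} = {C,G,T} (union, +1)
HI@7: {C} ∪ {G} = {C,G} (union, +1)
HIY@7: {C,G} ∩ {G} = {G} (intersection, +0)
EHILNY@7: {C,G,T} ∩ {G} = {G} (intersection, +0)
per-site changes: [3, 3, 4, 3, 2, 3, 3, 3]; total = 24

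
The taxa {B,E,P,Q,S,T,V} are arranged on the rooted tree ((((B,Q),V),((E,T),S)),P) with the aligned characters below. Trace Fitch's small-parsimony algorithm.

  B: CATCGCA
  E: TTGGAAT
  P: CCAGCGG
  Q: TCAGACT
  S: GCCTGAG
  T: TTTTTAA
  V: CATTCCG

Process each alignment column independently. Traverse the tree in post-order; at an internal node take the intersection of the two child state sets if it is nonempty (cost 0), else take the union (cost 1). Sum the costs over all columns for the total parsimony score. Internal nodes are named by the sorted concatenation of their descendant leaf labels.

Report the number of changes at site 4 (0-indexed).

5

[col 0] BQ: children B:{C}, Q:{T} ∪→ {C,T}; cost 1
[col 0] BQV: children BQ:{C,T}, V:{C} ∩→ {C}; cost 0
[col 0] ET: children E:{T}, T:{T} ∩→ {T}; cost 0
[col 0] EST: children ET:{T}, S:{G} ∪→ {G,T}; cost 1
[col 0] BEQSTV: children BQV:{C}, EST:{G,T} ∪→ {C,G,T}; cost 1
[col 0] BEPQSTV: children BEQSTV:{C,G,T}, P:{C} ∩→ {C}; cost 0
[col 1] BQ: children B:{A}, Q:{C} ∪→ {A,C}; cost 1
[col 1] BQV: children BQ:{A,C}, V:{A} ∩→ {A}; cost 0
[col 1] ET: children E:{T}, T:{T} ∩→ {T}; cost 0
[col 1] EST: children ET:{T}, S:{C} ∪→ {C,T}; cost 1
[col 1] BEQSTV: children BQV:{A}, EST:{C,T} ∪→ {A,C,T}; cost 1
[col 1] BEPQSTV: children BEQSTV:{A,C,T}, P:{C} ∩→ {C}; cost 0
[col 2] BQ: children B:{T}, Q:{A} ∪→ {A,T}; cost 1
[col 2] BQV: children BQ:{A,T}, V:{T} ∩→ {T}; cost 0
[col 2] ET: children E:{G}, T:{T} ∪→ {G,T}; cost 1
[col 2] EST: children ET:{G,T}, S:{C} ∪→ {C,G,T}; cost 1
[col 2] BEQSTV: children BQV:{T}, EST:{C,G,T} ∩→ {T}; cost 0
[col 2] BEPQSTV: children BEQSTV:{T}, P:{A} ∪→ {A,T}; cost 1
[col 3] BQ: children B:{C}, Q:{G} ∪→ {C,G}; cost 1
[col 3] BQV: children BQ:{C,G}, V:{T} ∪→ {C,G,T}; cost 1
[col 3] ET: children E:{G}, T:{T} ∪→ {G,T}; cost 1
[col 3] EST: children ET:{G,T}, S:{T} ∩→ {T}; cost 0
[col 3] BEQSTV: children BQV:{C,G,T}, EST:{T} ∩→ {T}; cost 0
[col 3] BEPQSTV: children BEQSTV:{T}, P:{G} ∪→ {G,T}; cost 1
[col 4] BQ: children B:{G}, Q:{A} ∪→ {A,G}; cost 1
[col 4] BQV: children BQ:{A,G}, V:{C} ∪→ {A,C,G}; cost 1
[col 4] ET: children E:{A}, T:{T} ∪→ {A,T}; cost 1
[col 4] EST: children ET:{A,T}, S:{G} ∪→ {A,G,T}; cost 1
[col 4] BEQSTV: children BQV:{A,C,G}, EST:{A,G,T} ∩→ {A,G}; cost 0
[col 4] BEPQSTV: children BEQSTV:{A,G}, P:{C} ∪→ {A,C,G}; cost 1
[col 5] BQ: children B:{C}, Q:{C} ∩→ {C}; cost 0
[col 5] BQV: children BQ:{C}, V:{C} ∩→ {C}; cost 0
[col 5] ET: children E:{A}, T:{A} ∩→ {A}; cost 0
[col 5] EST: children ET:{A}, S:{A} ∩→ {A}; cost 0
[col 5] BEQSTV: children BQV:{C}, EST:{A} ∪→ {A,C}; cost 1
[col 5] BEPQSTV: children BEQSTV:{A,C}, P:{G} ∪→ {A,C,G}; cost 1
[col 6] BQ: children B:{A}, Q:{T} ∪→ {A,T}; cost 1
[col 6] BQV: children BQ:{A,T}, V:{G} ∪→ {A,G,T}; cost 1
[col 6] ET: children E:{T}, T:{A} ∪→ {A,T}; cost 1
[col 6] EST: children ET:{A,T}, S:{G} ∪→ {A,G,T}; cost 1
[col 6] BEQSTV: children BQV:{A,G,T}, EST:{A,G,T} ∩→ {A,G,T}; cost 0
[col 6] BEPQSTV: children BEQSTV:{A,G,T}, P:{G} ∩→ {G}; cost 0
per-site changes: [3, 3, 4, 4, 5, 2, 4]; total = 25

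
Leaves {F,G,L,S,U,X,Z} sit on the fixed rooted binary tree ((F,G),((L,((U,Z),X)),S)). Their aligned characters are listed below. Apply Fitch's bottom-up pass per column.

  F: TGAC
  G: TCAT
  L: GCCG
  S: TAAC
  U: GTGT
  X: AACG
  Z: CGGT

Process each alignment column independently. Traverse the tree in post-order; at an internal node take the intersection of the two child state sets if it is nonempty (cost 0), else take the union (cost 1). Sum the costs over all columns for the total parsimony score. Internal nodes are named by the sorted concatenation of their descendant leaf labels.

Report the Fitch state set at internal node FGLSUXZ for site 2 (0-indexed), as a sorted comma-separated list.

A

[col 0] FG: children F:{T}, G:{T} ∩→ {T}; cost 0
[col 0] UZ: children U:{G}, Z:{C} ∪→ {C,G}; cost 1
[col 0] UXZ: children UZ:{C,G}, X:{A} ∪→ {A,C,G}; cost 1
[col 0] LUXZ: children L:{G}, UXZ:{A,C,G} ∩→ {G}; cost 0
[col 0] LSUXZ: children LUXZ:{G}, S:{T} ∪→ {G,T}; cost 1
[col 0] FGLSUXZ: children FG:{T}, LSUXZ:{G,T} ∩→ {T}; cost 0
[col 1] FG: children F:{G}, G:{C} ∪→ {C,G}; cost 1
[col 1] UZ: children U:{T}, Z:{G} ∪→ {G,T}; cost 1
[col 1] UXZ: children UZ:{G,T}, X:{A} ∪→ {A,G,T}; cost 1
[col 1] LUXZ: children L:{C}, UXZ:{A,G,T} ∪→ {A,C,G,T}; cost 1
[col 1] LSUXZ: children LUXZ:{A,C,G,T}, S:{A} ∩→ {A}; cost 0
[col 1] FGLSUXZ: children FG:{C,G}, LSUXZ:{A} ∪→ {A,C,G}; cost 1
[col 2] FG: children F:{A}, G:{A} ∩→ {A}; cost 0
[col 2] UZ: children U:{G}, Z:{G} ∩→ {G}; cost 0
[col 2] UXZ: children UZ:{G}, X:{C} ∪→ {C,G}; cost 1
[col 2] LUXZ: children L:{C}, UXZ:{C,G} ∩→ {C}; cost 0
[col 2] LSUXZ: children LUXZ:{C}, S:{A} ∪→ {A,C}; cost 1
[col 2] FGLSUXZ: children FG:{A}, LSUXZ:{A,C} ∩→ {A}; cost 0
[col 3] FG: children F:{C}, G:{T} ∪→ {C,T}; cost 1
[col 3] UZ: children U:{T}, Z:{T} ∩→ {T}; cost 0
[col 3] UXZ: children UZ:{T}, X:{G} ∪→ {G,T}; cost 1
[col 3] LUXZ: children L:{G}, UXZ:{G,T} ∩→ {G}; cost 0
[col 3] LSUXZ: children LUXZ:{G}, S:{C} ∪→ {C,G}; cost 1
[col 3] FGLSUXZ: children FG:{C,T}, LSUXZ:{C,G} ∩→ {C}; cost 0
per-site changes: [3, 5, 2, 3]; total = 13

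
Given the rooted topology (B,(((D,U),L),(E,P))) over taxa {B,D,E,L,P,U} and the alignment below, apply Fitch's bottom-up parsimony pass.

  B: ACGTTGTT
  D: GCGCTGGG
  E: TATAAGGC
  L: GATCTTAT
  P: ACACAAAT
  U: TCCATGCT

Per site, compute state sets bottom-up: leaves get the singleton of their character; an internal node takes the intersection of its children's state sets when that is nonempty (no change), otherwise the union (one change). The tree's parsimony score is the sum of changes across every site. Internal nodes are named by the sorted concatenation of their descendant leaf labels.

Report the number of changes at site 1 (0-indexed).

2

[col 0] DU: children D:{G}, U:{T} ∪→ {G,T}; cost 1
[col 0] DLU: children DU:{G,T}, L:{G} ∩→ {G}; cost 0
[col 0] EP: children E:{T}, P:{A} ∪→ {A,T}; cost 1
[col 0] DELPU: children DLU:{G}, EP:{A,T} ∪→ {A,G,T}; cost 1
[col 0] BDELPU: children B:{A}, DELPU:{A,G,T} ∩→ {A}; cost 0
[col 1] DU: children D:{C}, U:{C} ∩→ {C}; cost 0
[col 1] DLU: children DU:{C}, L:{A} ∪→ {A,C}; cost 1
[col 1] EP: children E:{A}, P:{C} ∪→ {A,C}; cost 1
[col 1] DELPU: children DLU:{A,C}, EP:{A,C} ∩→ {A,C}; cost 0
[col 1] BDELPU: children B:{C}, DELPU:{A,C} ∩→ {C}; cost 0
[col 2] DU: children D:{G}, U:{C} ∪→ {C,G}; cost 1
[col 2] DLU: children DU:{C,G}, L:{T} ∪→ {C,G,T}; cost 1
[col 2] EP: children E:{T}, P:{A} ∪→ {A,T}; cost 1
[col 2] DELPU: children DLU:{C,G,T}, EP:{A,T} ∩→ {T}; cost 0
[col 2] BDELPU: children B:{G}, DELPU:{T} ∪→ {G,T}; cost 1
[col 3] DU: children D:{C}, U:{A} ∪→ {A,C}; cost 1
[col 3] DLU: children DU:{A,C}, L:{C} ∩→ {C}; cost 0
[col 3] EP: children E:{A}, P:{C} ∪→ {A,C}; cost 1
[col 3] DELPU: children DLU:{C}, EP:{A,C} ∩→ {C}; cost 0
[col 3] BDELPU: children B:{T}, DELPU:{C} ∪→ {C,T}; cost 1
[col 4] DU: children D:{T}, U:{T} ∩→ {T}; cost 0
[col 4] DLU: children DU:{T}, L:{T} ∩→ {T}; cost 0
[col 4] EP: children E:{A}, P:{A} ∩→ {A}; cost 0
[col 4] DELPU: children DLU:{T}, EP:{A} ∪→ {A,T}; cost 1
[col 4] BDELPU: children B:{T}, DELPU:{A,T} ∩→ {T}; cost 0
[col 5] DU: children D:{G}, U:{G} ∩→ {G}; cost 0
[col 5] DLU: children DU:{G}, L:{T} ∪→ {G,T}; cost 1
[col 5] EP: children E:{G}, P:{A} ∪→ {A,G}; cost 1
[col 5] DELPU: children DLU:{G,T}, EP:{A,G} ∩→ {G}; cost 0
[col 5] BDELPU: children B:{G}, DELPU:{G} ∩→ {G}; cost 0
[col 6] DU: children D:{G}, U:{C} ∪→ {C,G}; cost 1
[col 6] DLU: children DU:{C,G}, L:{A} ∪→ {A,C,G}; cost 1
[col 6] EP: children E:{G}, P:{A} ∪→ {A,G}; cost 1
[col 6] DELPU: children DLU:{A,C,G}, EP:{A,G} ∩→ {A,G}; cost 0
[col 6] BDELPU: children B:{T}, DELPU:{A,G} ∪→ {A,G,T}; cost 1
[col 7] DU: children D:{G}, U:{T} ∪→ {G,T}; cost 1
[col 7] DLU: children DU:{G,T}, L:{T} ∩→ {T}; cost 0
[col 7] EP: children E:{C}, P:{T} ∪→ {C,T}; cost 1
[col 7] DELPU: children DLU:{T}, EP:{C,T} ∩→ {T}; cost 0
[col 7] BDELPU: children B:{T}, DELPU:{T} ∩→ {T}; cost 0
per-site changes: [3, 2, 4, 3, 1, 2, 4, 2]; total = 21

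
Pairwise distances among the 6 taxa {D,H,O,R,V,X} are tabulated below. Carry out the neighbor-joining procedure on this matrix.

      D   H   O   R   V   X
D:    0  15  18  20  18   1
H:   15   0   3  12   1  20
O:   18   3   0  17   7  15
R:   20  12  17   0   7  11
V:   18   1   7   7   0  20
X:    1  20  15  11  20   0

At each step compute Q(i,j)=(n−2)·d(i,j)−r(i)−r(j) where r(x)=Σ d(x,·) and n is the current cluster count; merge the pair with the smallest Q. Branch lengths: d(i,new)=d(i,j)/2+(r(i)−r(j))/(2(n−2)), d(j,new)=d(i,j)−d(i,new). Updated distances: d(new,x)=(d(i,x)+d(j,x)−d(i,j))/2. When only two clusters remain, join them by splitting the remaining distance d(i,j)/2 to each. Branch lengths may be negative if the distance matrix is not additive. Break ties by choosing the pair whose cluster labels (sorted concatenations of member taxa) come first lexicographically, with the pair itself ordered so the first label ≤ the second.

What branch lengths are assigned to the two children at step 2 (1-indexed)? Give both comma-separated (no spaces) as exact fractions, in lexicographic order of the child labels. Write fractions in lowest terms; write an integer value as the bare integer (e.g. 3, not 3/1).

121/12,59/12

step 1: merge (D,X) at d=1, Q=-135; branch lengths D→9/8, X→-1/8; new cluster DX
  updated: d(DX,H)=17, d(DX,O)=16, d(DX,R)=15, d(DX,V)=37/2
step 2: merge (DX,R) at d=15, Q=-145/2; branch lengths DX→121/12, R→59/12; new cluster DRX
  updated: d(DRX,H)=7, d(DRX,O)=9, d(DRX,V)=21/4
step 3: merge (DRX,V) at d=21/4, Q=-24; branch lengths DRX→37/8, V→5/8; new cluster DRVX
  updated: d(DRVX,H)=11/8, d(DRVX,O)=43/8
step 4: merge (DRVX,H) at d=11/8, Q=-39/4; branch lengths DRVX→15/8, H→-1/2; new cluster DHRVX
  updated: d(DHRVX,O)=7/2
step 5: merge (DHRVX,O) at d=7/2; branch lengths DHRVX→7/4, O→7/4; new cluster DHORVX
final tree: (((((D:9/8,X:-1/8):121/12,R:59/12):37/8,V:5/8):15/8,H:-1/2):7/4,O:7/4)
total length: 209/8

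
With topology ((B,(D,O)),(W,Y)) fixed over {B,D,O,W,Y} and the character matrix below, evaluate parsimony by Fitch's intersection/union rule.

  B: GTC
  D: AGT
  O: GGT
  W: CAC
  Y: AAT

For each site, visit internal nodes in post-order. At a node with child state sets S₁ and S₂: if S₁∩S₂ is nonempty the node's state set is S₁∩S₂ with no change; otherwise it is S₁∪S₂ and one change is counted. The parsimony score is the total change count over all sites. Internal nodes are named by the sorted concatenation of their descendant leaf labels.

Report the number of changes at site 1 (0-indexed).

DO@0: {A} ∪ {G} = {A,G} (union, +1)
BDO@0: {G} ∩ {A,G} = {G} (intersection, +0)
WY@0: {C} ∪ {A} = {A,C} (union, +1)
BDOWY@0: {G} ∪ {A,C} = {A,C,G} (union, +1)
DO@1: {G} ∩ {G} = {G} (intersection, +0)
BDO@1: {T} ∪ {G} = {G,T} (union, +1)
WY@1: {A} ∩ {A} = {A} (intersection, +0)
BDOWY@1: {G,T} ∪ {A} = {A,G,T} (union, +1)
DO@2: {T} ∩ {T} = {T} (intersection, +0)
BDO@2: {C} ∪ {T} = {C,T} (union, +1)
WY@2: {C} ∪ {T} = {C,T} (union, +1)
BDOWY@2: {C,T} ∩ {C,T} = {C,T} (intersection, +0)
per-site changes: [3, 2, 2]; total = 7

2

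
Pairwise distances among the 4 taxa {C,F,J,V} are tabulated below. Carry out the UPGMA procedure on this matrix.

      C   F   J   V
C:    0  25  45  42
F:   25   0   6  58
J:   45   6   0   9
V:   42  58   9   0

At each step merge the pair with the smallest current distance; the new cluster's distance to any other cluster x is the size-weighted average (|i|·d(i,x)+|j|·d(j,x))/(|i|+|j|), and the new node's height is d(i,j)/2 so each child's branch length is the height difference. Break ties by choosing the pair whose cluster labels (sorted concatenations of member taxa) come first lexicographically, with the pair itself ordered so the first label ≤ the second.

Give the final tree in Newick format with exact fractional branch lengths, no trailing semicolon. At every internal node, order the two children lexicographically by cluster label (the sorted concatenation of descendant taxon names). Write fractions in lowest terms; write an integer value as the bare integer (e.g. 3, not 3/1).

(C:56/3,((F:3,J:3):55/4,V:67/4):23/12)

step 1: merge (F,J) at d=6; branch lengths F→3, J→3; new cluster FJ
  updated: d(C,FJ)=35, d(FJ,V)=67/2
step 2: merge (FJ,V) at d=67/2; branch lengths FJ→55/4, V→67/4; new cluster FJV
  updated: d(C,FJV)=112/3
step 3: merge (C,FJV) at d=112/3; branch lengths C→56/3, FJV→23/12; new cluster CFJV
final tree: (C:56/3,((F:3,J:3):55/4,V:67/4):23/12)
total length: 685/12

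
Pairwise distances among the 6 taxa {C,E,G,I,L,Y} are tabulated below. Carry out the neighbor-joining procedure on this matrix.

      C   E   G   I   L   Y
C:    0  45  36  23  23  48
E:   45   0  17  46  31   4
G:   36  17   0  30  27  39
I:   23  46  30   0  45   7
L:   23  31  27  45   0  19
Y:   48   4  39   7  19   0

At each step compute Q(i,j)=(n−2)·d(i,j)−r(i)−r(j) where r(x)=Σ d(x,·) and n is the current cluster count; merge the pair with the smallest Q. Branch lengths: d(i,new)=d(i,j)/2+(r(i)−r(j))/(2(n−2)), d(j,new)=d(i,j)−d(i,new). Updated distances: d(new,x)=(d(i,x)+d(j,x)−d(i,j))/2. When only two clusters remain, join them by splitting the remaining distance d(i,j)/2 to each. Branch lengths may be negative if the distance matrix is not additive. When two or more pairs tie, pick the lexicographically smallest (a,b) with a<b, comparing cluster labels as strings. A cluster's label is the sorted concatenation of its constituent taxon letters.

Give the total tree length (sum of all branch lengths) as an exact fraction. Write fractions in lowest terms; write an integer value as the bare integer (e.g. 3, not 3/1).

591/8

step 1: merge (E,Y) at d=4, Q=-244; branch lengths E→21/4, Y→-5/4; new cluster EY
  updated: d(C,EY)=89/2, d(EY,G)=26, d(EY,I)=49/2, d(EY,L)=23
step 2: merge (C,I) at d=23, Q=-180; branch lengths C→73/6, I→65/6; new cluster CI
  updated: d(CI,EY)=23, d(CI,G)=43/2, d(CI,L)=45/2
step 3: merge (CI,G) at d=43/2, Q=-197/2; branch lengths CI→71/8, G→101/8; new cluster CGI
  updated: d(CGI,EY)=55/4, d(CGI,L)=14
step 4: merge (CGI,EY) at d=55/4, Q=-203/4; branch lengths CGI→19/8, EY→91/8; new cluster CEGIY
  updated: d(CEGIY,L)=93/8
step 5: merge (CEGIY,L) at d=93/8; branch lengths CEGIY→93/16, L→93/16; new cluster CEGILY
final tree: ((((C:73/6,I:65/6):71/8,G:101/8):19/8,(E:21/4,Y:-5/4):91/8):93/16,L:93/16)
total length: 591/8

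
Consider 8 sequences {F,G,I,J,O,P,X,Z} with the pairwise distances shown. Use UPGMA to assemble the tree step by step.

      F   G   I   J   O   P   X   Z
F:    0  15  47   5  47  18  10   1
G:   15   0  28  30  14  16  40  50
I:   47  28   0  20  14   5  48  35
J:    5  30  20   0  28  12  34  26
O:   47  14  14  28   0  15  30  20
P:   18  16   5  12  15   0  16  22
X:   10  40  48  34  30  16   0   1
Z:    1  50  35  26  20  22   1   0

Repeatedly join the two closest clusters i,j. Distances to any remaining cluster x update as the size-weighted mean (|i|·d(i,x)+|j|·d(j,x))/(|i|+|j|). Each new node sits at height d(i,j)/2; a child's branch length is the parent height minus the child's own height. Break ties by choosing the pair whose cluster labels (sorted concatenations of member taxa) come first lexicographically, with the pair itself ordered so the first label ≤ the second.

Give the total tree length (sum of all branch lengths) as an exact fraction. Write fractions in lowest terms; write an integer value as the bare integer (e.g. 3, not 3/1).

928/15

1. join F+Z (d=1) ⇒ FZ; edges |F|=1/2, |Z|=1/2
  updated: d(FZ,G)=65/2, d(FZ,I)=41, d(FZ,J)=31/2, d(FZ,O)=67/2, d(FZ,P)=20, d(FZ,X)=11/2
2. join I+P (d=5) ⇒ IP; edges |I|=5/2, |P|=5/2
  updated: d(FZ,IP)=61/2, d(G,IP)=22, d(IP,J)=16, d(IP,O)=29/2, d(IP,X)=32
3. join FZ+X (d=11/2) ⇒ FXZ; edges |FZ|=9/4, |X|=11/4
  updated: d(FXZ,G)=35, d(FXZ,IP)=31, d(FXZ,J)=65/3, d(FXZ,O)=97/3
4. join G+O (d=14) ⇒ GO; edges |G|=7, |O|=7
  updated: d(FXZ,GO)=101/3, d(GO,IP)=73/4, d(GO,J)=29
5. join IP+J (d=16) ⇒ IJP; edges |IP|=11/2, |J|=8
  updated: d(FXZ,IJP)=251/9, d(GO,IJP)=131/6
6. join GO+IJP (d=131/6) ⇒ GIJOP; edges |GO|=47/12, |IJP|=35/12
  updated: d(FXZ,GIJOP)=151/5
7. join FXZ+GIJOP (d=151/5) ⇒ FGIJOPXZ; edges |FXZ|=247/20, |GIJOP|=251/60
final tree: (((F:1/2,Z:1/2):9/4,X:11/4):247/20,((G:7,O:7):47/12,((I:5/2,P:5/2):11/2,J:8):35/12):251/60)
total length: 928/15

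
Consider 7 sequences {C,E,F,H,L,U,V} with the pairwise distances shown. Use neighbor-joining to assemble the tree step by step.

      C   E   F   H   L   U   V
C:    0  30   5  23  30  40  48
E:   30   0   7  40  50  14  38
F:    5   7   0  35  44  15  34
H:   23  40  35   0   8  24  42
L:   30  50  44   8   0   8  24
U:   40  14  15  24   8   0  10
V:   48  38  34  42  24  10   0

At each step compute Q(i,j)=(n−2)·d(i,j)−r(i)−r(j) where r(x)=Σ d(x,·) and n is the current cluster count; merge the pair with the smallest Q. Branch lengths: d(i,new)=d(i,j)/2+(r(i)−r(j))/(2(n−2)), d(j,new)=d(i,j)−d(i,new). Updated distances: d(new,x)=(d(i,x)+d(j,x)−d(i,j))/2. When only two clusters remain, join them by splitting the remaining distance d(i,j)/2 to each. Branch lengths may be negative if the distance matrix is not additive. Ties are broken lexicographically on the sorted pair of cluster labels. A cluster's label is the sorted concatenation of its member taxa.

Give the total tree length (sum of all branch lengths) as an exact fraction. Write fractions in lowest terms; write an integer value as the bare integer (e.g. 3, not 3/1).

1081/16

1. join H+L (d=8, Q=-296) ⇒ HL; edges |H|=24/5, |L|=16/5
  updated: d(C,HL)=45/2, d(E,HL)=41, d(F,HL)=71/2, d(HL,U)=12, d(HL,V)=29
2. join C+F (d=5, Q=-222) ⇒ CF; edges |C|=69/8, |F|=-29/8
  updated: d(CF,E)=16, d(CF,HL)=53/2, d(CF,U)=25, d(CF,V)=77/2
3. join CF+E (d=16, Q=-167) ⇒ CEF; edges |CF|=15/2, |E|=17/2
  updated: d(CEF,HL)=103/4, d(CEF,U)=23/2, d(CEF,V)=121/4
4. join CEF+HL (d=103/4, Q=-331/4) ⇒ CEFHL; edges |CEF|=209/16, |HL|=203/16
  updated: d(CEFHL,U)=-9/8, d(CEFHL,V)=67/4
5. join CEFHL+U (d=-9/8, Q=-205/8) ⇒ CEFHLU; edges |CEFHL|=45/16, |U|=-63/16
  updated: d(CEFHLU,V)=223/16
6. join CEFHLU+V (d=223/16) ⇒ CEFHLUV; edges |CEFHLU|=223/32, |V|=223/32
final tree: (((((C:69/8,F:-29/8):15/2,E:17/2):209/16,(H:24/5,L:16/5):203/16):45/16,U:-63/16):223/32,V:223/32)
total length: 1081/16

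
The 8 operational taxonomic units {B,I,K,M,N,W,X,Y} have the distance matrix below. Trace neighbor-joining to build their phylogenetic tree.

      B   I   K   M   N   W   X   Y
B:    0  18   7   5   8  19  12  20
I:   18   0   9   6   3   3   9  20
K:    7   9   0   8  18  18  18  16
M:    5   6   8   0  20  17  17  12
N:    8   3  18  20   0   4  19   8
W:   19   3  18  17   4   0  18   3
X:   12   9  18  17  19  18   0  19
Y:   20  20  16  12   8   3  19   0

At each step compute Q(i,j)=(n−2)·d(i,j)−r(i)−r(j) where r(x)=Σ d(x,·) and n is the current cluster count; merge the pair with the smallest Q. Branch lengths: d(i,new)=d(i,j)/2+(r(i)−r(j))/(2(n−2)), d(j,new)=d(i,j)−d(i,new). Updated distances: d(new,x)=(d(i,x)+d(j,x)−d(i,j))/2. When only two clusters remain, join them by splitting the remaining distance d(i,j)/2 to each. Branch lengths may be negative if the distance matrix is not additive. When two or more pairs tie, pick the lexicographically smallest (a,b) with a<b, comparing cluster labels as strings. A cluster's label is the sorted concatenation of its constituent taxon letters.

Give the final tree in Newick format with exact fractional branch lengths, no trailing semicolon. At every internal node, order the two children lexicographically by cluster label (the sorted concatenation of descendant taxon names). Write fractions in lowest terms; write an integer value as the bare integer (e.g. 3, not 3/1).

iteration 1: select W,Y (d=3, Q=-162); attach at lengths (1/6, 17/6); label the merged cluster WY
  updated: d(B,WY)=18, d(I,WY)=10, d(K,WY)=31/2, d(M,WY)=13, d(N,WY)=9/2, d(WY,X)=17
iteration 2: select N,WY (d=9/2, Q=-128); attach at lengths (17/10, 14/5); label the merged cluster NWY
  updated: d(B,NWY)=43/4, d(I,NWY)=17/4, d(K,NWY)=29/2, d(M,NWY)=57/4, d(NWY,X)=63/4
iteration 3: select I,NWY (d=17/4, Q=-355/4); attach at lengths (15/32, 121/32); label the merged cluster INWY
  updated: d(B,INWY)=49/4, d(INWY,K)=77/8, d(INWY,M)=8, d(INWY,X)=41/4
iteration 4: select INWY,X (d=41/4, Q=-533/8); attach at lengths (109/48, 383/48); label the merged cluster INWXY
  updated: d(B,INWXY)=7, d(INWXY,K)=139/16, d(INWXY,M)=59/8
iteration 5: select B,M (d=5, Q=-235/8); attach at lengths (69/32, 91/32); label the merged cluster BM
  updated: d(BM,INWXY)=75/16, d(BM,K)=5
iteration 6: select BM,INWXY (d=75/16, Q=-147/8); attach at lengths (1/2, 67/16); label the merged cluster BIMNWXY
  updated: d(BIMNWXY,K)=9/2
iteration 7: select BIMNWXY,K (d=9/2); attach at lengths (9/4, 9/4); label the merged cluster BIKMNWXY
final tree: (((B:69/32,M:91/32):1/2,((I:15/32,(N:17/10,(W:1/6,Y:17/6):14/5):121/32):109/48,X:383/48):67/16):9/4,K:9/4)
total length: 579/16

(((B:69/32,M:91/32):1/2,((I:15/32,(N:17/10,(W:1/6,Y:17/6):14/5):121/32):109/48,X:383/48):67/16):9/4,K:9/4)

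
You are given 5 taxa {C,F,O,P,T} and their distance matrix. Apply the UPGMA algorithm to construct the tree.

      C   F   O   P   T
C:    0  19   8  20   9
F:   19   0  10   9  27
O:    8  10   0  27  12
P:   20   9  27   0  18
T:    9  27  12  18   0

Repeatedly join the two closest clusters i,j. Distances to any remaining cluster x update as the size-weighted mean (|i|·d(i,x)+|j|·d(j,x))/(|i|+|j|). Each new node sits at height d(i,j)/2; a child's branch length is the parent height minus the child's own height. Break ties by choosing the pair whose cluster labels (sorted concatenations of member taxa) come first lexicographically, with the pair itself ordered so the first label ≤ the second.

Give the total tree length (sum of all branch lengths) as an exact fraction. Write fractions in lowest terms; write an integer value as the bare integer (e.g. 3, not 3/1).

407/12

step 1: merge (C,O) at d=8; branch lengths C→4, O→4; new cluster CO
  updated: d(CO,F)=29/2, d(CO,P)=47/2, d(CO,T)=21/2
step 2: merge (F,P) at d=9; branch lengths F→9/2, P→9/2; new cluster FP
  updated: d(CO,FP)=19, d(FP,T)=45/2
step 3: merge (CO,T) at d=21/2; branch lengths CO→5/4, T→21/4; new cluster COT
  updated: d(COT,FP)=121/6
step 4: merge (COT,FP) at d=121/6; branch lengths COT→29/6, FP→67/12; new cluster CFOPT
final tree: (((C:4,O:4):5/4,T:21/4):29/6,(F:9/2,P:9/2):67/12)
total length: 407/12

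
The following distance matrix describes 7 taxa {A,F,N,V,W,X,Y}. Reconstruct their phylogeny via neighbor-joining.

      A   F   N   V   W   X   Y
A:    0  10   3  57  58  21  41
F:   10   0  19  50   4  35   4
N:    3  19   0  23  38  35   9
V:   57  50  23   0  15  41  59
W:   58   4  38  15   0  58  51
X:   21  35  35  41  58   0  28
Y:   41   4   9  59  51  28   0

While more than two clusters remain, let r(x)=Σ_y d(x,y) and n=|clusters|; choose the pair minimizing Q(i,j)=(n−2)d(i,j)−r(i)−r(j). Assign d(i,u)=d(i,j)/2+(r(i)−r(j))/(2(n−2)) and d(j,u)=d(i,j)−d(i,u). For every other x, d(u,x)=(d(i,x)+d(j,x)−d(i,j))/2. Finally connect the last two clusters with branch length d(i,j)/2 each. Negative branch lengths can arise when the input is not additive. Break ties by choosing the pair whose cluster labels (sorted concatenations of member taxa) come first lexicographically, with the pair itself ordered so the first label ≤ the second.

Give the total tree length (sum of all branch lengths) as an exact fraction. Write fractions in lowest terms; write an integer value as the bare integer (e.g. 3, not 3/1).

1. join V+W (d=15, Q=-394) ⇒ VW; edges |V|=48/5, |W|=27/5
  updated: d(A,VW)=50, d(F,VW)=39/2, d(N,VW)=23, d(VW,X)=42, d(VW,Y)=95/2
2. join A+N (d=3, Q=-202) ⇒ AN; edges |A|=6, |N|=-3
  updated: d(AN,F)=13, d(AN,VW)=35, d(AN,X)=53/2, d(AN,Y)=47/2
3. join F+Y (d=4, Q=-325/2) ⇒ FY; edges |F|=-13/4, |Y|=29/4
  updated: d(AN,FY)=65/4, d(FY,VW)=63/2, d(FY,X)=59/2
4. join AN+X (d=53/2, Q=-491/4) ⇒ ANX; edges |AN|=131/16, |X|=293/16
  updated: d(ANX,FY)=77/8, d(ANX,VW)=101/4
5. join ANX+FY (d=77/8, Q=-531/8) ⇒ AFNXY; edges |ANX|=27/16, |FY|=127/16
  updated: d(AFNXY,VW)=377/16
6. join AFNXY+VW (d=377/16) ⇒ AFNVWXY; edges |AFNXY|=377/32, |VW|=377/32
final tree: ((((A:6,N:-3):131/16,X:293/16):27/16,(F:-13/4,Y:29/4):127/16):377/32,(V:48/5,W:27/5):377/32)
total length: 1307/16

1307/16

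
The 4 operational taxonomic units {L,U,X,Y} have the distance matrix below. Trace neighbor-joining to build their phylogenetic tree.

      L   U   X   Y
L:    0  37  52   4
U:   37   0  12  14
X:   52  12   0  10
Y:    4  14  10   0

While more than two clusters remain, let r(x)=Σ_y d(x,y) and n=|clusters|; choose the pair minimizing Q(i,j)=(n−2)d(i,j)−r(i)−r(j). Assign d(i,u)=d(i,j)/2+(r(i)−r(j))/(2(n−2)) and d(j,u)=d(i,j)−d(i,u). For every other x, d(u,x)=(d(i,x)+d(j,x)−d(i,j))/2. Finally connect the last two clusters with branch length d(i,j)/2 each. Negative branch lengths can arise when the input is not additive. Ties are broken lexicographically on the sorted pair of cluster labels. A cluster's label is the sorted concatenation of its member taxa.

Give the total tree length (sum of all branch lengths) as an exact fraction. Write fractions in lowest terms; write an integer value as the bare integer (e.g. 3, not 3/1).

145/4

step 1: merge (L,Y) at d=4, Q=-113; branch lengths L→73/4, Y→-57/4; new cluster LY
  updated: d(LY,U)=47/2, d(LY,X)=29
step 2: merge (LY,U) at d=47/2, Q=-129/2; branch lengths LY→81/4, U→13/4; new cluster LUY
  updated: d(LUY,X)=35/4
step 3: merge (LUY,X) at d=35/4; branch lengths LUY→35/8, X→35/8; new cluster LUXY
final tree: (((L:73/4,Y:-57/4):81/4,U:13/4):35/8,X:35/8)
total length: 145/4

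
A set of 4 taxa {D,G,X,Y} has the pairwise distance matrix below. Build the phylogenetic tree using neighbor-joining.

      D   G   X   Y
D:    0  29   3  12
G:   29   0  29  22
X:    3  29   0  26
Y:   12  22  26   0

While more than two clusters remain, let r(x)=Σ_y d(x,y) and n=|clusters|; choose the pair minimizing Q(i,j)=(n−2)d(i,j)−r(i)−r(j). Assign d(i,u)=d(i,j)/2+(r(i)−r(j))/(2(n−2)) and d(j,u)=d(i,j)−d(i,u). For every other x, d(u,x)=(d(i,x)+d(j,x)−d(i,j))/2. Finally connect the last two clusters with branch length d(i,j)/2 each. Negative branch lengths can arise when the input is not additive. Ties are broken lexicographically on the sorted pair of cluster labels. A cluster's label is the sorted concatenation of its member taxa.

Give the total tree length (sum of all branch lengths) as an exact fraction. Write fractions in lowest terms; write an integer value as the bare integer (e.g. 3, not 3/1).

iteration 1: select D,X (d=3, Q=-96); attach at lengths (-2, 5); label the merged cluster DX
  updated: d(DX,G)=55/2, d(DX,Y)=35/2
iteration 2: select DX,G (d=55/2, Q=-67); attach at lengths (23/2, 16); label the merged cluster DGX
  updated: d(DGX,Y)=6
iteration 3: select DGX,Y (d=6); attach at lengths (3, 3); label the merged cluster DGXY
final tree: (((D:-2,X:5):23/2,G:16):3,Y:3)
total length: 73/2

73/2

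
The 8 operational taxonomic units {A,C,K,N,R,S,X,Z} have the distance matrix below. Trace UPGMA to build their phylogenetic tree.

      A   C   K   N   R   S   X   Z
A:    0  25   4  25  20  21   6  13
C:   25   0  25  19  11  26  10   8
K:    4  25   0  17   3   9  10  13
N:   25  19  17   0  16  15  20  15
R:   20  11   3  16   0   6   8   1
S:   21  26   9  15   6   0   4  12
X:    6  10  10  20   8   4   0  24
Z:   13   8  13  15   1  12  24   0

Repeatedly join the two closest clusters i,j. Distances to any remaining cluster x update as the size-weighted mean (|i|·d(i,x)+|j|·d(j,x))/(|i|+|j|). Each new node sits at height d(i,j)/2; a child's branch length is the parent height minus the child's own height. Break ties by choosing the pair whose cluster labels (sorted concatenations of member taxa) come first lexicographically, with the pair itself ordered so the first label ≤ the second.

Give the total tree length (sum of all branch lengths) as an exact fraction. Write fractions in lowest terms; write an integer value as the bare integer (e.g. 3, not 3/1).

step 1: merge (R,Z) at d=1; branch lengths R→1/2, Z→1/2; new cluster RZ
  updated: d(A,RZ)=33/2, d(C,RZ)=19/2, d(K,RZ)=8, d(N,RZ)=31/2, d(RZ,S)=9, d(RZ,X)=16
step 2: merge (A,K) at d=4; branch lengths A→2, K→2; new cluster AK
  updated: d(AK,C)=25, d(AK,N)=21, d(AK,RZ)=49/4, d(AK,S)=15, d(AK,X)=8
step 3: merge (S,X) at d=4; branch lengths S→2, X→2; new cluster SX
  updated: d(AK,SX)=23/2, d(C,SX)=18, d(N,SX)=35/2, d(RZ,SX)=25/2
step 4: merge (C,RZ) at d=19/2; branch lengths C→19/4, RZ→17/4; new cluster CRZ
  updated: d(AK,CRZ)=33/2, d(CRZ,N)=50/3, d(CRZ,SX)=43/3
step 5: merge (AK,SX) at d=23/2; branch lengths AK→15/4, SX→15/4; new cluster AKSX
  updated: d(AKSX,CRZ)=185/12, d(AKSX,N)=77/4
step 6: merge (AKSX,CRZ) at d=185/12; branch lengths AKSX→47/24, CRZ→71/24; new cluster ACKRSXZ
  updated: d(ACKRSXZ,N)=127/7
step 7: merge (ACKRSXZ,N) at d=127/7; branch lengths ACKRSXZ→229/168, N→127/14; new cluster ACKNRSXZ
final tree: ((((A:2,K:2):15/4,(S:2,X:2):15/4):47/24,(C:19/4,(R:1/2,Z:1/2):17/4):71/24):229/168,N:127/14)
total length: 6863/168

6863/168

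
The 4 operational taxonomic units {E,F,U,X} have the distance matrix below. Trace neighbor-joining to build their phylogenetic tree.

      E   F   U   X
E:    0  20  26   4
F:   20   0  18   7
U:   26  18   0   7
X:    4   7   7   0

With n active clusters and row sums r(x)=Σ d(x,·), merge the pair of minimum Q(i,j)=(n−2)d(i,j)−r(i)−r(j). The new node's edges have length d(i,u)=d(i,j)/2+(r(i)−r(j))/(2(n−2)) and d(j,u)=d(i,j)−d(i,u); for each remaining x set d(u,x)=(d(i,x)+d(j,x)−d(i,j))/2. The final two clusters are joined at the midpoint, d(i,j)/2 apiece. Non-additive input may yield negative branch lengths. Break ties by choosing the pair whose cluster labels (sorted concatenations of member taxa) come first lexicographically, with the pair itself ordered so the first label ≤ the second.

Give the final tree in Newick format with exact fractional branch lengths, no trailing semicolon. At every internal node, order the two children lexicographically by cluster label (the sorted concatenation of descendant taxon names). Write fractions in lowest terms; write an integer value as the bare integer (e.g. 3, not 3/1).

step 1: merge (E,X) at d=4, Q=-60; branch lengths E→10, X→-6; new cluster EX
  updated: d(EX,F)=23/2, d(EX,U)=29/2
step 2: merge (EX,F) at d=23/2, Q=-44; branch lengths EX→4, F→15/2; new cluster EFX
  updated: d(EFX,U)=21/2
step 3: merge (EFX,U) at d=21/2; branch lengths EFX→21/4, U→21/4; new cluster EFUX
final tree: (((E:10,X:-6):4,F:15/2):21/4,U:21/4)
total length: 26

(((E:10,X:-6):4,F:15/2):21/4,U:21/4)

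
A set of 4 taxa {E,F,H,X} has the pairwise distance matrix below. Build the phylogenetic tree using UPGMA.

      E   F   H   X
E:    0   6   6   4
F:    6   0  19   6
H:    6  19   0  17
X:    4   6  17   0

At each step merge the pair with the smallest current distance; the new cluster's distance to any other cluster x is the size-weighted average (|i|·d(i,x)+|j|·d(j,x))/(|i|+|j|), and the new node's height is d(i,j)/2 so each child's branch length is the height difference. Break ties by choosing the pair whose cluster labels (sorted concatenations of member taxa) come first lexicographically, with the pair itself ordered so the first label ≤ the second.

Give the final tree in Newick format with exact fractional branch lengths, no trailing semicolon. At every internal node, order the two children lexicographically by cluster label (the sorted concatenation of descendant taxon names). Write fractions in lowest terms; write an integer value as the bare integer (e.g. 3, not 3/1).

(((E:2,X:2):1,F:3):4,H:7)

step 1: merge (E,X) at d=4; branch lengths E→2, X→2; new cluster EX
  updated: d(EX,F)=6, d(EX,H)=23/2
step 2: merge (EX,F) at d=6; branch lengths EX→1, F→3; new cluster EFX
  updated: d(EFX,H)=14
step 3: merge (EFX,H) at d=14; branch lengths EFX→4, H→7; new cluster EFHX
final tree: (((E:2,X:2):1,F:3):4,H:7)
total length: 19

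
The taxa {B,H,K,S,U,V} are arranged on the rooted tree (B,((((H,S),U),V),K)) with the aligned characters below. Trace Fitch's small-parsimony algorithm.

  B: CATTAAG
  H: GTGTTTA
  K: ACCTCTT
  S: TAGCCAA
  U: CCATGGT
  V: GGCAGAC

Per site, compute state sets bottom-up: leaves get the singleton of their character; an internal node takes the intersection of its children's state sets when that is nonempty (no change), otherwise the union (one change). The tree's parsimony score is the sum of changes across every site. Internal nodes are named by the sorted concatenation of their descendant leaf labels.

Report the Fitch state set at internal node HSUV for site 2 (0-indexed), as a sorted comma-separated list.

A,C,G

HS@0: {G} ∪ {T} = {G,T} (union, +1)
HSU@0: {G,T} ∪ {C} = {C,G,T} (union, +1)
HSUV@0: {C,G,T} ∩ {G} = {G} (intersection, +0)
HKSUV@0: {G} ∪ {A} = {A,G} (union, +1)
BHKSUV@0: {C} ∪ {A,G} = {A,C,G} (union, +1)
HS@1: {T} ∪ {A} = {A,T} (union, +1)
HSU@1: {A,T} ∪ {C} = {A,C,T} (union, +1)
HSUV@1: {A,C,T} ∪ {G} = {A,C,G,T} (union, +1)
HKSUV@1: {A,C,G,T} ∩ {C} = {C} (intersection, +0)
BHKSUV@1: {A} ∪ {C} = {A,C} (union, +1)
HS@2: {G} ∩ {G} = {G} (intersection, +0)
HSU@2: {G} ∪ {A} = {A,G} (union, +1)
HSUV@2: {A,G} ∪ {C} = {A,C,G} (union, +1)
HKSUV@2: {A,C,G} ∩ {C} = {C} (intersection, +0)
BHKSUV@2: {T} ∪ {C} = {C,T} (union, +1)
HS@3: {T} ∪ {C} = {C,T} (union, +1)
HSU@3: {C,T} ∩ {T} = {T} (intersection, +0)
HSUV@3: {T} ∪ {A} = {A,T} (union, +1)
HKSUV@3: {A,T} ∩ {T} = {T} (intersection, +0)
BHKSUV@3: {T} ∩ {T} = {T} (intersection, +0)
HS@4: {T} ∪ {C} = {C,T} (union, +1)
HSU@4: {C,T} ∪ {G} = {C,G,T} (union, +1)
HSUV@4: {C,G,T} ∩ {G} = {G} (intersection, +0)
HKSUV@4: {G} ∪ {C} = {C,G} (union, +1)
BHKSUV@4: {A} ∪ {C,G} = {A,C,G} (union, +1)
HS@5: {T} ∪ {A} = {A,T} (union, +1)
HSU@5: {A,T} ∪ {G} = {A,G,T} (union, +1)
HSUV@5: {A,G,T} ∩ {A} = {A} (intersection, +0)
HKSUV@5: {A} ∪ {T} = {A,T} (union, +1)
BHKSUV@5: {A} ∩ {A,T} = {A} (intersection, +0)
HS@6: {A} ∩ {A} = {A} (intersection, +0)
HSU@6: {A} ∪ {T} = {A,T} (union, +1)
HSUV@6: {A,T} ∪ {C} = {A,C,T} (union, +1)
HKSUV@6: {A,C,T} ∩ {T} = {T} (intersection, +0)
BHKSUV@6: {G} ∪ {T} = {G,T} (union, +1)
per-site changes: [4, 4, 3, 2, 4, 3, 3]; total = 23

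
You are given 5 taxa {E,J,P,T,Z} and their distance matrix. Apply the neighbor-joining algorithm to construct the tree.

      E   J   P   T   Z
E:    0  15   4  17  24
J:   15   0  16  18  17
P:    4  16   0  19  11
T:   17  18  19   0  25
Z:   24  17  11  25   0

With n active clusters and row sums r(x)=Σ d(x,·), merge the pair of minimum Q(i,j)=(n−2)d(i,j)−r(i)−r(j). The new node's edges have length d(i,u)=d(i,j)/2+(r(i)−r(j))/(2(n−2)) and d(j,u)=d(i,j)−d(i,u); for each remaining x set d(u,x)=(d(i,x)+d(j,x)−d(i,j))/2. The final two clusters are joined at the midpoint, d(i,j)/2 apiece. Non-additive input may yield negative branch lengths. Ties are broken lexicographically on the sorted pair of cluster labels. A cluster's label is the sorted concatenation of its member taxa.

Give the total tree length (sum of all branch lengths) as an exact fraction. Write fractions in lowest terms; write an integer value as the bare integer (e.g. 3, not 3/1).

iteration 1: select E,P (d=4, Q=-98); attach at lengths (11/3, 1/3); label the merged cluster EP
  updated: d(EP,J)=27/2, d(EP,T)=16, d(EP,Z)=31/2
iteration 2: select EP,T (d=16, Q=-72); attach at lengths (9/2, 23/2); label the merged cluster EPT
  updated: d(EPT,J)=31/4, d(EPT,Z)=49/4
iteration 3: select EPT,J (d=31/4, Q=-37); attach at lengths (3/2, 25/4); label the merged cluster EJPT
  updated: d(EJPT,Z)=43/4
iteration 4: select EJPT,Z (d=43/4); attach at lengths (43/8, 43/8); label the merged cluster EJPTZ
final tree: ((((E:11/3,P:1/3):9/2,T:23/2):3/2,J:25/4):43/8,Z:43/8)
total length: 77/2

77/2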